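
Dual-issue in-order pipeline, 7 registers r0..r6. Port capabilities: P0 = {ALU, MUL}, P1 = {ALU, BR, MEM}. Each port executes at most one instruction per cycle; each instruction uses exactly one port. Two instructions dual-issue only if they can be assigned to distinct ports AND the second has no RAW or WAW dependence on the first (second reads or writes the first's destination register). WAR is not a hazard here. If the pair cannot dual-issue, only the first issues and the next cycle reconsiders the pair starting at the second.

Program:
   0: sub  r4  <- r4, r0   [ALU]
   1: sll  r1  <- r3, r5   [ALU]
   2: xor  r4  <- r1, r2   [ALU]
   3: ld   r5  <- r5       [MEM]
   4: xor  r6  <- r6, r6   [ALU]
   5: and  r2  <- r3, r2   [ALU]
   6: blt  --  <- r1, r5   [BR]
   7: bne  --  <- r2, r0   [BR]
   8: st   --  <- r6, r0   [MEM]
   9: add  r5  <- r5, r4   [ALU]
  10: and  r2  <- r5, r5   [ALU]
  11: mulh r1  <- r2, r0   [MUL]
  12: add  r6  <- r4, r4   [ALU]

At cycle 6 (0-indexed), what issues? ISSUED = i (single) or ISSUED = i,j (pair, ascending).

[0] i0+i1  sub.ALU+sll.ALU  -- dual
[1] i2+i3  xor.ALU+ld.MEM  -- dual
[2] i4+i5  xor.ALU+and.ALU  -- dual
[3] i6  blt.BR  -- no-port BR/BR
[4] i7  bne.BR  -- no-port BR/MEM
[5] i8+i9  st.MEM+add.ALU  -- dual
[6] i10  and.ALU  -- RAW r2
[7] i11+i12  mulh.MUL+add.ALU  -- dual

ISSUED = 10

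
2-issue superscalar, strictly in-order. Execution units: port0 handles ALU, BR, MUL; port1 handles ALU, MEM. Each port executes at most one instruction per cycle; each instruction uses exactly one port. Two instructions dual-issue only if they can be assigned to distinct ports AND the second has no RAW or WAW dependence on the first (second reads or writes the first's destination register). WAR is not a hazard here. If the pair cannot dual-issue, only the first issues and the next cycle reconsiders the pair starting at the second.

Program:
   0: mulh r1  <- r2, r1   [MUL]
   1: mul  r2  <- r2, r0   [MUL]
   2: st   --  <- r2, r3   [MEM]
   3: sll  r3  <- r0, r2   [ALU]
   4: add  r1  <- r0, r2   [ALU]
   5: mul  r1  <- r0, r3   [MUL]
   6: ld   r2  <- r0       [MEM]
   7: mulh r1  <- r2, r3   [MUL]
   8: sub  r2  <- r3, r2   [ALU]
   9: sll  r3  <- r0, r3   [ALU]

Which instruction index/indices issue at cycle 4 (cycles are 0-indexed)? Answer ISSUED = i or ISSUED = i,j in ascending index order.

ISSUED = 5,6

  cy0 -> i0 (mulh.MUL) no-port MUL/MUL
  cy1 -> i1 (mul.MUL) RAW r2
  cy2 -> i2/i3 (st.MEM;sll.ALU) dual
  cy3 -> i4 (add.ALU) WAW r1
  cy4 -> i5/i6 (mul.MUL;ld.MEM) dual
  cy5 -> i7/i8 (mulh.MUL;sub.ALU) dual
  cy6 -> i9 (sll.ALU) tail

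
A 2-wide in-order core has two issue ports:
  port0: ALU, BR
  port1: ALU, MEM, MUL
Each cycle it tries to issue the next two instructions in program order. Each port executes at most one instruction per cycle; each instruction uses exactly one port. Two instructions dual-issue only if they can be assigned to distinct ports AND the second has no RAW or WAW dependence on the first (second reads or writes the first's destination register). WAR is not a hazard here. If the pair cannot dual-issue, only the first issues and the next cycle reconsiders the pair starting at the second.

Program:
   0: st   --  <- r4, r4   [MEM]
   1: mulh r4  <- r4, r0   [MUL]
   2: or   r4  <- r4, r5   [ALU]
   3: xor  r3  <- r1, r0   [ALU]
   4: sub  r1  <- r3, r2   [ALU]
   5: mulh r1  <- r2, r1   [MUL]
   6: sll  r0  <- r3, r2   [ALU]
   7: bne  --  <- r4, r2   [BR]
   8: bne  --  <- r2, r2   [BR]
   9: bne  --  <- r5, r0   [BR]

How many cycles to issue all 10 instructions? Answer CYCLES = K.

CYCLES = 8

t=0 i0:st.MEM ; no-port MEM/MUL
t=1 i1:mulh.MUL ; RAW+WAW r4
t=2 i2+i3:or.ALU;xor.ALU ; pair
t=3 i4:sub.ALU ; RAW+WAW r1
t=4 i5+i6:mulh.MUL;sll.ALU ; pair
t=5 i7:bne.BR ; no-port BR/BR
t=6 i8:bne.BR ; no-port BR/BR
t=7 i9:bne.BR ; tail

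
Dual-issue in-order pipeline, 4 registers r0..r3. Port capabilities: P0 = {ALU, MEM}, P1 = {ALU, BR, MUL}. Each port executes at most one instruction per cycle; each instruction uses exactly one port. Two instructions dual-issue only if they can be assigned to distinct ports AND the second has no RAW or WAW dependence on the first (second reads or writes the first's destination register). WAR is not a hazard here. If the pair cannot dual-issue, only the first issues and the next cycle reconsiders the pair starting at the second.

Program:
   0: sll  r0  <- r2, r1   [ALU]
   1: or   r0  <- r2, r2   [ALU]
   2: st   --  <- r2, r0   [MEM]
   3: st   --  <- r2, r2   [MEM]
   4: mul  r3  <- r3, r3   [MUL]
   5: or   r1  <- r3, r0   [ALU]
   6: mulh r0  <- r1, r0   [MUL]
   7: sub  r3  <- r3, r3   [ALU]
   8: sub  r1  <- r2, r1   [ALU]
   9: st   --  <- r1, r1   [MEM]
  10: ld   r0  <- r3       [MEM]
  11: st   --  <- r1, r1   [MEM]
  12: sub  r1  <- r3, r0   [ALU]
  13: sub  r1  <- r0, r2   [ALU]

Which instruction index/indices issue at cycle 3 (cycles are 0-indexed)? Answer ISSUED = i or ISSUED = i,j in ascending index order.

ISSUED = 3,4

t=0 i0:sll.ALU ; WAW r0
t=1 i1:or.ALU ; RAW r0
t=2 i2:st.MEM ; no-port MEM/MEM
t=3 i3,i4:st.MEM+mul.MUL ; pair
t=4 i5:or.ALU ; RAW r1
t=5 i6,i7:mulh.MUL+sub.ALU ; pair
t=6 i8:sub.ALU ; RAW r1
t=7 i9:st.MEM ; no-port MEM/MEM
t=8 i10:ld.MEM ; no-port MEM/MEM
t=9 i11,i12:st.MEM+sub.ALU ; pair
t=10 i13:sub.ALU ; tail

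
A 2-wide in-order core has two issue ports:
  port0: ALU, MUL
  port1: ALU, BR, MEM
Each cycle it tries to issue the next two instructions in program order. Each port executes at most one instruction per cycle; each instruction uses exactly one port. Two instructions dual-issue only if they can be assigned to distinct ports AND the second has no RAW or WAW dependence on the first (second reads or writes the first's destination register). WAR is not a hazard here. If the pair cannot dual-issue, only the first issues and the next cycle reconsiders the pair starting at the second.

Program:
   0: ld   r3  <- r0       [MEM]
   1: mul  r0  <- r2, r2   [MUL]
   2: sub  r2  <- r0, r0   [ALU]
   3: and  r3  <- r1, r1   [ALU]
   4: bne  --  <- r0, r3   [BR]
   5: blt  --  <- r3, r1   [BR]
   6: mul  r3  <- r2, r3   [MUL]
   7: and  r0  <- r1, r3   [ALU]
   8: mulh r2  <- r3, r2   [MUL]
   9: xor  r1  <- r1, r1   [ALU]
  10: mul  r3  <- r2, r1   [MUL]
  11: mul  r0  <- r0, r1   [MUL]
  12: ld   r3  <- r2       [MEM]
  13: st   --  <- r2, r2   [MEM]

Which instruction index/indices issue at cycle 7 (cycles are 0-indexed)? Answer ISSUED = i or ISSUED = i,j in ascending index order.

c0: i0+i1 ld.MEM+mul.MUL  2-wide
c1: i2+i3 sub.ALU+and.ALU  2-wide
c2: i4 bne.BR  no-port BR/BR
c3: i5+i6 blt.BR+mul.MUL  2-wide
c4: i7+i8 and.ALU+mulh.MUL  2-wide
c5: i9 xor.ALU  RAW r1
c6: i10 mul.MUL  no-port MUL/MUL
c7: i11+i12 mul.MUL+ld.MEM  2-wide
c8: i13 st.MEM  tail

ISSUED = 11,12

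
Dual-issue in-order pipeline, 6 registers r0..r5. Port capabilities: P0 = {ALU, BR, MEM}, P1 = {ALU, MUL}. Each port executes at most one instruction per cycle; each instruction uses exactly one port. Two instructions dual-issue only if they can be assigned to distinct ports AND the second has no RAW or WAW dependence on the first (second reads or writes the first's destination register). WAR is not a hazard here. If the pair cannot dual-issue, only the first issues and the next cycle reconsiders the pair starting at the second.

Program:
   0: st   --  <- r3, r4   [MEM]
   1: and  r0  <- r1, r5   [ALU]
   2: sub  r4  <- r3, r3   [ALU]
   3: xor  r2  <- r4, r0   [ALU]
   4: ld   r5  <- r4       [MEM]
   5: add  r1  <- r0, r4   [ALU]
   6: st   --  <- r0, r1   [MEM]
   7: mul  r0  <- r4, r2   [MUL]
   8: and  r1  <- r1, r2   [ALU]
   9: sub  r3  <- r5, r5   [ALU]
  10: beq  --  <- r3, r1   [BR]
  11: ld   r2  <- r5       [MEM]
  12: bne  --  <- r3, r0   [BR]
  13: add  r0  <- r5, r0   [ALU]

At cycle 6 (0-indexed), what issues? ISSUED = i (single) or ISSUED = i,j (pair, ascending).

ISSUED = 10

t=0 i0,i1:st;and ; dual
t=1 i2:sub ; RAW r4
t=2 i3,i4:xor;ld ; dual
t=3 i5:add ; RAW r1
t=4 i6,i7:st;mul ; dual
t=5 i8,i9:and;sub ; dual
t=6 i10:beq ; no-port BR/MEM
t=7 i11:ld ; no-port MEM/BR
t=8 i12,i13:bne;add ; dual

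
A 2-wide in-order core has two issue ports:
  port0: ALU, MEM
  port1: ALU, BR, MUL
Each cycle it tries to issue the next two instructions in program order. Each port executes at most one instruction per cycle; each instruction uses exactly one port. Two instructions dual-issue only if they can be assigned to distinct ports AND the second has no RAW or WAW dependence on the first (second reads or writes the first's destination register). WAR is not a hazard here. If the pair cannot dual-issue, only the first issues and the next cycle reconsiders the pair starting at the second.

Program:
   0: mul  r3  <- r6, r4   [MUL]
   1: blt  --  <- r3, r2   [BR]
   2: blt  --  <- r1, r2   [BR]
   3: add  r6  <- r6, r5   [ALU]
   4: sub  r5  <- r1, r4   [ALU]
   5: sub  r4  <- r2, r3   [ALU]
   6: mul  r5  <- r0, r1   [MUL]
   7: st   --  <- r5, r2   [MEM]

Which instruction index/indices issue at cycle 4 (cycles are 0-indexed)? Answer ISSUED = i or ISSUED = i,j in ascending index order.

#0 head=0: mul i0 no-port MUL/BR
#1 head=1: blt i1 no-port BR/BR
#2 head=2: blt/add i2+i3 pair
#3 head=4: sub/sub i4+i5 pair
#4 head=6: mul i6 RAW r5
#5 head=7: st i7 tail

ISSUED = 6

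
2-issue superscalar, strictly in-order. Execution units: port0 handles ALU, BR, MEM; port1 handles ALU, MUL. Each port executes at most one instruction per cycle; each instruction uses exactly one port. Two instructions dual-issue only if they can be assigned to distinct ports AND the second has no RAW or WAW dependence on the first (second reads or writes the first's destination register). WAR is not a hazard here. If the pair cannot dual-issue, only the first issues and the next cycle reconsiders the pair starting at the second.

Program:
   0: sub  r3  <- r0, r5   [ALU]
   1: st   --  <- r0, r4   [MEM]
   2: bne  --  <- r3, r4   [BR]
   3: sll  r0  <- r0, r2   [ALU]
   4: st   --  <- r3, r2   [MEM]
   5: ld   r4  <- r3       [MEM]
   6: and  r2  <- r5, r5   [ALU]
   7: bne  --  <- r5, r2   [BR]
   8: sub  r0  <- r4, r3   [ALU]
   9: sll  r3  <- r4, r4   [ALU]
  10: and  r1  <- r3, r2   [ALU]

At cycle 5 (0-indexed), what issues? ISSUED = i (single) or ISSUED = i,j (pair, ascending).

#0 head=0: sub/st i0,i1 dual
#1 head=2: bne/sll i2,i3 dual
#2 head=4: st i4 no-port MEM/MEM
#3 head=5: ld/and i5,i6 dual
#4 head=7: bne/sub i7,i8 dual
#5 head=9: sll i9 RAW r3
#6 head=10: and i10 tail

ISSUED = 9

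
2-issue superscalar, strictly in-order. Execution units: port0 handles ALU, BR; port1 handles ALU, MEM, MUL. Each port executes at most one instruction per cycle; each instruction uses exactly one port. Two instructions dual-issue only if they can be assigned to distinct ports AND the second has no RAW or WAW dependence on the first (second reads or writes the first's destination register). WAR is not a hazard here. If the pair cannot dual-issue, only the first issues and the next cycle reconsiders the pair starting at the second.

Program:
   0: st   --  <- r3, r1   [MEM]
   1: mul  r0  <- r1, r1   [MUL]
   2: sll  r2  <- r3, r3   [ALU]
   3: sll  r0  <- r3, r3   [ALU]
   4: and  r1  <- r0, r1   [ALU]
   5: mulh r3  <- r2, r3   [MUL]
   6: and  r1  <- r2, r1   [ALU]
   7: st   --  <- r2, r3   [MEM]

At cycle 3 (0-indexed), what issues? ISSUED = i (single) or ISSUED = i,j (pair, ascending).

c0: i0 st  no-port MEM/MUL
c1: i1&i2 mul/sll  dual
c2: i3 sll  RAW r0
c3: i4&i5 and/mulh  dual
c4: i6&i7 and/st  dual

ISSUED = 4,5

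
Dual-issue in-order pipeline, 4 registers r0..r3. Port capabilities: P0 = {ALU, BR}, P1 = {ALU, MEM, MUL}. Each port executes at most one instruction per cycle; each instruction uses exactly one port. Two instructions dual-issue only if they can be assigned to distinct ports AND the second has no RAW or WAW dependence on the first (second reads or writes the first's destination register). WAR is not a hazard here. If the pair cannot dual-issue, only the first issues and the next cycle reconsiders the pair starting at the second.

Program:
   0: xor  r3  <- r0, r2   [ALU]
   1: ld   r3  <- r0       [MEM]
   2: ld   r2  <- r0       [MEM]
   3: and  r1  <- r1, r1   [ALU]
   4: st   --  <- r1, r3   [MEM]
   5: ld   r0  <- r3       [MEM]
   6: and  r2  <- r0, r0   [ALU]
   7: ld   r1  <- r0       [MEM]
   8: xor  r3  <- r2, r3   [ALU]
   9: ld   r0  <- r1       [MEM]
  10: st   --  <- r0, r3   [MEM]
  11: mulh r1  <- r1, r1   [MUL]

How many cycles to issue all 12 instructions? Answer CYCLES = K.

#0 head=0: xor.ALU i0 WAW r3
#1 head=1: ld.MEM i1 no-port MEM/MEM
#2 head=2: ld.MEM+and.ALU i2&i3 2-wide
#3 head=4: st.MEM i4 no-port MEM/MEM
#4 head=5: ld.MEM i5 RAW r0
#5 head=6: and.ALU+ld.MEM i6&i7 2-wide
#6 head=8: xor.ALU+ld.MEM i8&i9 2-wide
#7 head=10: st.MEM i10 no-port MEM/MUL
#8 head=11: mulh.MUL i11 tail

CYCLES = 9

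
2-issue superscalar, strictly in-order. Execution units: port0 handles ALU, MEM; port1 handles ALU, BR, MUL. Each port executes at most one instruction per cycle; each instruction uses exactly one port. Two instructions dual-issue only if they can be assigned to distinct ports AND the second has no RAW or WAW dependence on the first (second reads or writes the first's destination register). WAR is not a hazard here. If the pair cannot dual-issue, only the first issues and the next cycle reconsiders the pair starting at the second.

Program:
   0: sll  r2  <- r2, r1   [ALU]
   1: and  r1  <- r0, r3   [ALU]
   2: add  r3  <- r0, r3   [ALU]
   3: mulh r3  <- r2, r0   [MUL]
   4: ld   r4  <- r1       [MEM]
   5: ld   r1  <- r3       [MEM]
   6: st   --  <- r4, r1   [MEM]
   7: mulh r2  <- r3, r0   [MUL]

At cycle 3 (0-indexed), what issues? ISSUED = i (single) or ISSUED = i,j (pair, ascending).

ISSUED = 5

  cy0 -> i0,i1 (sll.ALU+and.ALU) dual
  cy1 -> i2 (add.ALU) WAW r3
  cy2 -> i3,i4 (mulh.MUL+ld.MEM) dual
  cy3 -> i5 (ld.MEM) no-port MEM/MEM
  cy4 -> i6,i7 (st.MEM+mulh.MUL) dual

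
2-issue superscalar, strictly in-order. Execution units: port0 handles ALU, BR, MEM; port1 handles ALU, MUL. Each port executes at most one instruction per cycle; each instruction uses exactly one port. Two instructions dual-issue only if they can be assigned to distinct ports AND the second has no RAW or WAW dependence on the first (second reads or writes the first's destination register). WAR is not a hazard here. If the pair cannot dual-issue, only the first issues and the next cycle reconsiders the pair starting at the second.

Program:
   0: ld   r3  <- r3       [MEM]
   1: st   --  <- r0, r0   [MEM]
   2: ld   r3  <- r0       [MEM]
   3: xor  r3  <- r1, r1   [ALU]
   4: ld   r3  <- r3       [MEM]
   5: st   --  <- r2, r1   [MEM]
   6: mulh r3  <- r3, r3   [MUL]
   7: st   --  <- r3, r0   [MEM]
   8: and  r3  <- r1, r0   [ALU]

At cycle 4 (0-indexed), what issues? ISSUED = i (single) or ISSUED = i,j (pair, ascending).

ISSUED = 4

0. ld @i0  | no-port MEM/MEM
1. st @i1  | no-port MEM/MEM
2. ld @i2  | WAW r3
3. xor @i3  | RAW+WAW r3
4. ld @i4  | no-port MEM/MEM
5. st mulh @i5/i6  | 2-wide
6. st and @i7/i8  | 2-wide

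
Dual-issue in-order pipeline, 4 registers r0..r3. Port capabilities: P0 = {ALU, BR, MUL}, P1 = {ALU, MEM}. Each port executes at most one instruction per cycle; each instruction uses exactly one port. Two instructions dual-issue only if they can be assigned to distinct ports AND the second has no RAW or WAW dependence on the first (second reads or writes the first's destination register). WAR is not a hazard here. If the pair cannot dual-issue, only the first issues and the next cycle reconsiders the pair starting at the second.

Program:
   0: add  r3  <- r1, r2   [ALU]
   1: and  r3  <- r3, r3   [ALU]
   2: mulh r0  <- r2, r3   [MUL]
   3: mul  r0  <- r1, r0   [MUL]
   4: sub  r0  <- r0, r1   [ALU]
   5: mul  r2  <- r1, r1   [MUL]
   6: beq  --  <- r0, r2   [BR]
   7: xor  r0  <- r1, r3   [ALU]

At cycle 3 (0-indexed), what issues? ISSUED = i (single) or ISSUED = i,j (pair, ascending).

t=0 i0:add.ALU ; RAW+WAW r3
t=1 i1:and.ALU ; RAW r3
t=2 i2:mulh.MUL ; no-port MUL/MUL
t=3 i3:mul.MUL ; RAW+WAW r0
t=4 i4&i5:sub.ALU+mul.MUL ; 2-wide
t=5 i6&i7:beq.BR+xor.ALU ; 2-wide

ISSUED = 3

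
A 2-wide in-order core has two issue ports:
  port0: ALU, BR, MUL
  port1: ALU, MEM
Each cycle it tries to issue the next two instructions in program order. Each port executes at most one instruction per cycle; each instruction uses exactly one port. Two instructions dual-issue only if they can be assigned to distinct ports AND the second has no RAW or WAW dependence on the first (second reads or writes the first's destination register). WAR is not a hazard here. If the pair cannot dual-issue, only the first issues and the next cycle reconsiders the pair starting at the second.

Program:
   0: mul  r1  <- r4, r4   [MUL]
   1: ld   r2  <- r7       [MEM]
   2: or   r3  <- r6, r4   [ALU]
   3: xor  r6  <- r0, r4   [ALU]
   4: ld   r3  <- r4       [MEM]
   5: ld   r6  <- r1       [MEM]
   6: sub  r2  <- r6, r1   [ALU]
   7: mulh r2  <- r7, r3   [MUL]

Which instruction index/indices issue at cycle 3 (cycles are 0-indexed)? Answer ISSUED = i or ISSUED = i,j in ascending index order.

ISSUED = 5

c0: i0&i1 mul+ld  2-wide
c1: i2&i3 or+xor  2-wide
c2: i4 ld  no-port MEM/MEM
c3: i5 ld  RAW r6
c4: i6 sub  WAW r2
c5: i7 mulh  tail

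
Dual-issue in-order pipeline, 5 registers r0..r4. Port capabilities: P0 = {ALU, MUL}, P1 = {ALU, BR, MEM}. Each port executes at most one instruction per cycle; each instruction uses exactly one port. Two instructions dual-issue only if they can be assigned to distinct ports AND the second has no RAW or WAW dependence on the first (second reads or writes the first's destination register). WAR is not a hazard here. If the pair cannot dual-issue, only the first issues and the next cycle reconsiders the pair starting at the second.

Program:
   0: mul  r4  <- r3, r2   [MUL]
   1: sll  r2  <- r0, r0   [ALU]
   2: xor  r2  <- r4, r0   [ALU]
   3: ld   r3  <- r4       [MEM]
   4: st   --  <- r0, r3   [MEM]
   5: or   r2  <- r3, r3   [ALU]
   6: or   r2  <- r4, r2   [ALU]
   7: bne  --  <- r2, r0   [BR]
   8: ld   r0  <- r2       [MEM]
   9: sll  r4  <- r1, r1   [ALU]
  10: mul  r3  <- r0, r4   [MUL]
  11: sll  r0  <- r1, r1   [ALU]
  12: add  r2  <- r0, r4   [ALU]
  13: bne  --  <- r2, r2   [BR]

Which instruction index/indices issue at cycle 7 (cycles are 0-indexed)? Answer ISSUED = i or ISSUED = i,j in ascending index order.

ISSUED = 12

[0] i0+i1  mul;sll  -- dual
[1] i2+i3  xor;ld  -- dual
[2] i4+i5  st;or  -- dual
[3] i6  or  -- RAW r2
[4] i7  bne  -- no-port BR/MEM
[5] i8+i9  ld;sll  -- dual
[6] i10+i11  mul;sll  -- dual
[7] i12  add  -- RAW r2
[8] i13  bne  -- tail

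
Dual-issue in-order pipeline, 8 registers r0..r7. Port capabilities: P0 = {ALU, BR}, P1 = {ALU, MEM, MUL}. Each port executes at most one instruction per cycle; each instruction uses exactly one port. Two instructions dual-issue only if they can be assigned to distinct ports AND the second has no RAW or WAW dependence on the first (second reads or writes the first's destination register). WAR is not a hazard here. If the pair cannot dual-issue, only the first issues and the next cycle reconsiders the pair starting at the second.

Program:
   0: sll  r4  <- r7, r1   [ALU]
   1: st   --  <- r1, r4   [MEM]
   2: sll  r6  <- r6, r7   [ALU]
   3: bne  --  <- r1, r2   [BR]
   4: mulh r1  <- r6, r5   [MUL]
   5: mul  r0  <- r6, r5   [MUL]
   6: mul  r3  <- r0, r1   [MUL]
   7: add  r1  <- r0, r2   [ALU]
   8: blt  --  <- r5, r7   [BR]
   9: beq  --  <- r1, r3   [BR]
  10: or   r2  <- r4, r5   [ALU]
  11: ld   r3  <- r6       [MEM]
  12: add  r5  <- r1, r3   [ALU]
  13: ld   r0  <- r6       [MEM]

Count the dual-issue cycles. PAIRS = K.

PAIRS = 5

0. sll @i0  | RAW r4
1. st sll @i1/i2  | dual
2. bne mulh @i3/i4  | dual
3. mul @i5  | no-port MUL/MUL
4. mul add @i6/i7  | dual
5. blt @i8  | no-port BR/BR
6. beq or @i9/i10  | dual
7. ld @i11  | RAW r3
8. add ld @i12/i13  | dual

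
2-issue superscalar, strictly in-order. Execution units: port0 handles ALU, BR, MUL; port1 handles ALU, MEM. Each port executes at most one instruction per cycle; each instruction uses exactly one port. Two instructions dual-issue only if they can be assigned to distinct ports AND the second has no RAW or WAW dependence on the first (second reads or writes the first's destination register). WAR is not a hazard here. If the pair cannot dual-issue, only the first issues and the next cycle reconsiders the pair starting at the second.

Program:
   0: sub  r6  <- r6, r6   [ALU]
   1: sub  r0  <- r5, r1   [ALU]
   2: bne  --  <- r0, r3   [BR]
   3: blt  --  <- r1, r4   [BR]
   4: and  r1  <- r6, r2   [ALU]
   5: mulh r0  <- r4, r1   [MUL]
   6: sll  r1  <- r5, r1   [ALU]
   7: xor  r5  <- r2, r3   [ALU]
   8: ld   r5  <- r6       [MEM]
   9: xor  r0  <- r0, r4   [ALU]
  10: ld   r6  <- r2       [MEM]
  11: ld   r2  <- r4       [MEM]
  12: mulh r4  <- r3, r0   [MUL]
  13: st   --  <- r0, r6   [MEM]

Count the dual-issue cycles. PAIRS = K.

PAIRS = 5

0. sub;sub @i0+i1  | dual
1. bne @i2  | no-port BR/BR
2. blt;and @i3+i4  | dual
3. mulh;sll @i5+i6  | dual
4. xor @i7  | WAW r5
5. ld;xor @i8+i9  | dual
6. ld @i10  | no-port MEM/MEM
7. ld;mulh @i11+i12  | dual
8. st @i13  | tail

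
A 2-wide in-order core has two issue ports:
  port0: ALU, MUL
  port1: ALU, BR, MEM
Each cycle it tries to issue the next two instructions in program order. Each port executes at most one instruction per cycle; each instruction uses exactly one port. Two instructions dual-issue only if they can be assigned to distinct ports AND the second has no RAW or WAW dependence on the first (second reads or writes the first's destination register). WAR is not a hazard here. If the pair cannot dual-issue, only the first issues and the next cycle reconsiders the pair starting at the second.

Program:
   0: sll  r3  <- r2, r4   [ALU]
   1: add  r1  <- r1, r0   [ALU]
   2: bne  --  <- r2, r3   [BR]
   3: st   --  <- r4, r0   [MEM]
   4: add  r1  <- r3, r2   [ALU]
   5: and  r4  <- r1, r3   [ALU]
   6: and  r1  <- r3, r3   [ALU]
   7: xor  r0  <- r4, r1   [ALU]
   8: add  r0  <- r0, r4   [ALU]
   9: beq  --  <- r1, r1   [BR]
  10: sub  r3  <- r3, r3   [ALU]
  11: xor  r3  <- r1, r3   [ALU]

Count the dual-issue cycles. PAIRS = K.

PAIRS = 4

[0] i0/i1  sll;add  -- pair
[1] i2  bne  -- no-port BR/MEM
[2] i3/i4  st;add  -- pair
[3] i5/i6  and;and  -- pair
[4] i7  xor  -- RAW+WAW r0
[5] i8/i9  add;beq  -- pair
[6] i10  sub  -- RAW+WAW r3
[7] i11  xor  -- tail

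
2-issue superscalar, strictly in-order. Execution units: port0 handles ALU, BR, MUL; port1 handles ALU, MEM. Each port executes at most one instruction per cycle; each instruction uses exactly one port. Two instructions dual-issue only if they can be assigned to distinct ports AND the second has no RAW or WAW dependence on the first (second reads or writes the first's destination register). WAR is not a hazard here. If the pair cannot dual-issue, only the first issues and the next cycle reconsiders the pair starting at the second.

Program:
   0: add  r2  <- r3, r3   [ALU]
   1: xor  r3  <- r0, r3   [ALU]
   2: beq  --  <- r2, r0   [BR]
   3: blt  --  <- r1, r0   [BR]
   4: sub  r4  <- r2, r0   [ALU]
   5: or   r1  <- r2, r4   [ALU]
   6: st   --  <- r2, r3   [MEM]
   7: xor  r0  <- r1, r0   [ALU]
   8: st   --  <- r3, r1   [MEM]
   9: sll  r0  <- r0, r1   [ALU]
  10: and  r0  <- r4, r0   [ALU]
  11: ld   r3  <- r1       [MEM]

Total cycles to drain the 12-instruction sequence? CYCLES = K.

c0: i0&i1 add.ALU+xor.ALU  dual
c1: i2 beq.BR  no-port BR/BR
c2: i3&i4 blt.BR+sub.ALU  dual
c3: i5&i6 or.ALU+st.MEM  dual
c4: i7&i8 xor.ALU+st.MEM  dual
c5: i9 sll.ALU  RAW+WAW r0
c6: i10&i11 and.ALU+ld.MEM  dual

CYCLES = 7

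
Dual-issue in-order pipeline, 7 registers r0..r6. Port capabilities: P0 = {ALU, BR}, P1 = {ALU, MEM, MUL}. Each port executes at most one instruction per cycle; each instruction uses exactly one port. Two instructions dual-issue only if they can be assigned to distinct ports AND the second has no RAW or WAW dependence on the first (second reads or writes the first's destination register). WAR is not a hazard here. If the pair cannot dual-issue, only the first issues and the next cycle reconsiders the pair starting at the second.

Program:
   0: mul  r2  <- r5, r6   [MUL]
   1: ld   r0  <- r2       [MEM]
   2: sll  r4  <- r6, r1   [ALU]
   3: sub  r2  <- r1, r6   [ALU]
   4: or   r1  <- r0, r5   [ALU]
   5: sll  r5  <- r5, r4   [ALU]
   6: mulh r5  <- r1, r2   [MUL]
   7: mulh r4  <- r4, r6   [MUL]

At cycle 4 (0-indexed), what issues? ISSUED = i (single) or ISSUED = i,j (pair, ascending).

0. mul @i0  | no-port MUL/MEM
1. ld+sll @i1+i2  | 2-wide
2. sub+or @i3+i4  | 2-wide
3. sll @i5  | WAW r5
4. mulh @i6  | no-port MUL/MUL
5. mulh @i7  | tail

ISSUED = 6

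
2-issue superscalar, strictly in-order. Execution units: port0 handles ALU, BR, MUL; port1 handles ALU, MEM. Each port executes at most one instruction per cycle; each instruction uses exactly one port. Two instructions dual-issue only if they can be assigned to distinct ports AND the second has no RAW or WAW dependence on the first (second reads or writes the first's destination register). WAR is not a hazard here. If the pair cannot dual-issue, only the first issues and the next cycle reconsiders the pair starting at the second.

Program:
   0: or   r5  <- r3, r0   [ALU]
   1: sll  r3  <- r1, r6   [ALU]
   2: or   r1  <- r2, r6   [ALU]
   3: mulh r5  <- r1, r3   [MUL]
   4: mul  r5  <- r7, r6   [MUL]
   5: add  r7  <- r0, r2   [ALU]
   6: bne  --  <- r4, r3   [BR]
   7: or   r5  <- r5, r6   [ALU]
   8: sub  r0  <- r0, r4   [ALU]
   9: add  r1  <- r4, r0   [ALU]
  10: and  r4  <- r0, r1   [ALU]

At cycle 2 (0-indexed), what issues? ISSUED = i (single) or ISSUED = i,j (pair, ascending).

ISSUED = 3

t=0 i0,i1:or.ALU+sll.ALU ; dual
t=1 i2:or.ALU ; RAW r1
t=2 i3:mulh.MUL ; no-port MUL/MUL
t=3 i4,i5:mul.MUL+add.ALU ; dual
t=4 i6,i7:bne.BR+or.ALU ; dual
t=5 i8:sub.ALU ; RAW r0
t=6 i9:add.ALU ; RAW r1
t=7 i10:and.ALU ; tail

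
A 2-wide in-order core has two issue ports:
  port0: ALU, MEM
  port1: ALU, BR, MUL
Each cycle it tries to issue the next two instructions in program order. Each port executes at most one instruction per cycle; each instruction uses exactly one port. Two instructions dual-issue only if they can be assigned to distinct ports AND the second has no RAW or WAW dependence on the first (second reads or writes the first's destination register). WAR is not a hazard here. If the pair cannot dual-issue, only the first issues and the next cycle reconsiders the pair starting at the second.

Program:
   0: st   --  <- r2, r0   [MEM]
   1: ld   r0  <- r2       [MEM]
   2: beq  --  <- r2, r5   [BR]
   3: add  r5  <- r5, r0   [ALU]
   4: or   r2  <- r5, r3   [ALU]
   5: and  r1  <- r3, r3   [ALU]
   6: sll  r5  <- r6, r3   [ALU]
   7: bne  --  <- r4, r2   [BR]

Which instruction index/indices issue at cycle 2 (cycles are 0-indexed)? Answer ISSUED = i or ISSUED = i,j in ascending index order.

t=0 i0:st.MEM ; no-port MEM/MEM
t=1 i1+i2:ld.MEM beq.BR ; pair
t=2 i3:add.ALU ; RAW r5
t=3 i4+i5:or.ALU and.ALU ; pair
t=4 i6+i7:sll.ALU bne.BR ; pair

ISSUED = 3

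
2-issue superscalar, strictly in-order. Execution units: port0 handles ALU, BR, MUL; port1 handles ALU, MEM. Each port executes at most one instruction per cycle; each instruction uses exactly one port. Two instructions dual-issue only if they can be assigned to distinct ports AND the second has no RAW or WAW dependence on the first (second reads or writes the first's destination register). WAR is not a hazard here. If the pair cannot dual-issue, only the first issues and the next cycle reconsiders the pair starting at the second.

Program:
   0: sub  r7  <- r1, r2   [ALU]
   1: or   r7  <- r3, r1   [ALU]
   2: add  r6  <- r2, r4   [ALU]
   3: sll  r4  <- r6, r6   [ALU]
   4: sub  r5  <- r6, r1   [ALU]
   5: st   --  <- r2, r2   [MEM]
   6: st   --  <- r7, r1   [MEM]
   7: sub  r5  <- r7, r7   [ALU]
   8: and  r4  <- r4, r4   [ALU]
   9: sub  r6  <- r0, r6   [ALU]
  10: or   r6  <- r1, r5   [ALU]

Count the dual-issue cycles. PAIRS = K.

PAIRS = 4

[0] i0  sub.ALU  -- WAW r7
[1] i1+i2  or.ALU;add.ALU  -- dual
[2] i3+i4  sll.ALU;sub.ALU  -- dual
[3] i5  st.MEM  -- no-port MEM/MEM
[4] i6+i7  st.MEM;sub.ALU  -- dual
[5] i8+i9  and.ALU;sub.ALU  -- dual
[6] i10  or.ALU  -- tail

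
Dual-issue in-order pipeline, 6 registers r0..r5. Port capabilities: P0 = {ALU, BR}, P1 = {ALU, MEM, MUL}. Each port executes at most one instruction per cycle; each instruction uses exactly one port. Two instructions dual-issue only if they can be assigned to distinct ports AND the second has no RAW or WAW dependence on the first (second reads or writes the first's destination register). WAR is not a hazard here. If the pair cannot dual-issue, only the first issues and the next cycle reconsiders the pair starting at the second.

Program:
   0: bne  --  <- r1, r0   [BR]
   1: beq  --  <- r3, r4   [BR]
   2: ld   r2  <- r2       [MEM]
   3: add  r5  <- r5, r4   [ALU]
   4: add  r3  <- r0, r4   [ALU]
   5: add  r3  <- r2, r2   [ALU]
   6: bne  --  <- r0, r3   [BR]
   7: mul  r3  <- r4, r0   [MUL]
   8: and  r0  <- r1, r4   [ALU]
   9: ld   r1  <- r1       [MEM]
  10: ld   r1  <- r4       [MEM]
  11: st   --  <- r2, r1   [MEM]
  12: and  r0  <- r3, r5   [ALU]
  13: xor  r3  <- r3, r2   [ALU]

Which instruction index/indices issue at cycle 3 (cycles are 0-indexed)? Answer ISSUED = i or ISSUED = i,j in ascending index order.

ISSUED = 5

0. bne @i0  | no-port BR/BR
1. beq ld @i1,i2  | pair
2. add add @i3,i4  | pair
3. add @i5  | RAW r3
4. bne mul @i6,i7  | pair
5. and ld @i8,i9  | pair
6. ld @i10  | no-port MEM/MEM
7. st and @i11,i12  | pair
8. xor @i13  | tail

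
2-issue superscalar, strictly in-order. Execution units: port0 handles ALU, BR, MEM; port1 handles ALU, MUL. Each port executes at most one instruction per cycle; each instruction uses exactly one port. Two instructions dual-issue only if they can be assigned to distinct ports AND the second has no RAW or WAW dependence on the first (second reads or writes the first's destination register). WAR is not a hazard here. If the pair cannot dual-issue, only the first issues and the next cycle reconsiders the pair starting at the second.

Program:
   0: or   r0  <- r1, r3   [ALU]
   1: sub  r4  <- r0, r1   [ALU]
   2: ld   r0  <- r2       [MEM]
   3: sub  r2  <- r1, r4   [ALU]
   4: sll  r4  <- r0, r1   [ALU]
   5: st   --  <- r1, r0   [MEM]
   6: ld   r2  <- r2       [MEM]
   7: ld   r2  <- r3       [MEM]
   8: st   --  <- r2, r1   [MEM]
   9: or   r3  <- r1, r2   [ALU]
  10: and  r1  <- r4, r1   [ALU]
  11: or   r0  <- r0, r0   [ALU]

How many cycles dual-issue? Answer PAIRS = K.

t=0 i0:or ; RAW r0
t=1 i1/i2:sub/ld ; dual
t=2 i3/i4:sub/sll ; dual
t=3 i5:st ; no-port MEM/MEM
t=4 i6:ld ; no-port MEM/MEM
t=5 i7:ld ; no-port MEM/MEM
t=6 i8/i9:st/or ; dual
t=7 i10/i11:and/or ; dual

PAIRS = 4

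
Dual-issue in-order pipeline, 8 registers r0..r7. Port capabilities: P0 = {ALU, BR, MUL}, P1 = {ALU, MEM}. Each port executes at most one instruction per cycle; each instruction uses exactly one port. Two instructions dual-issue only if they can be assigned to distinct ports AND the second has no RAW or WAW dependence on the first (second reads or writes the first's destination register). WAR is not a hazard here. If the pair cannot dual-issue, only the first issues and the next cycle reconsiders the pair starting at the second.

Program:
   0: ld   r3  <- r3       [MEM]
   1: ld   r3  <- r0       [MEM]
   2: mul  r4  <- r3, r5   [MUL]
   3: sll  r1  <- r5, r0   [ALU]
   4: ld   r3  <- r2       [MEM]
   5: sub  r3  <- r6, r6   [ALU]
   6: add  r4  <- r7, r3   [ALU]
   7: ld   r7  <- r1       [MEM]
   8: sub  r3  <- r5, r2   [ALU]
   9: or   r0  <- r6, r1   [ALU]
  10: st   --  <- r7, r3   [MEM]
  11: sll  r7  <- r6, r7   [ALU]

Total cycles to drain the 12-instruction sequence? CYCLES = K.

c0: i0 ld  no-port MEM/MEM
c1: i1 ld  RAW r3
c2: i2+i3 mul+sll  dual
c3: i4 ld  WAW r3
c4: i5 sub  RAW r3
c5: i6+i7 add+ld  dual
c6: i8+i9 sub+or  dual
c7: i10+i11 st+sll  dual

CYCLES = 8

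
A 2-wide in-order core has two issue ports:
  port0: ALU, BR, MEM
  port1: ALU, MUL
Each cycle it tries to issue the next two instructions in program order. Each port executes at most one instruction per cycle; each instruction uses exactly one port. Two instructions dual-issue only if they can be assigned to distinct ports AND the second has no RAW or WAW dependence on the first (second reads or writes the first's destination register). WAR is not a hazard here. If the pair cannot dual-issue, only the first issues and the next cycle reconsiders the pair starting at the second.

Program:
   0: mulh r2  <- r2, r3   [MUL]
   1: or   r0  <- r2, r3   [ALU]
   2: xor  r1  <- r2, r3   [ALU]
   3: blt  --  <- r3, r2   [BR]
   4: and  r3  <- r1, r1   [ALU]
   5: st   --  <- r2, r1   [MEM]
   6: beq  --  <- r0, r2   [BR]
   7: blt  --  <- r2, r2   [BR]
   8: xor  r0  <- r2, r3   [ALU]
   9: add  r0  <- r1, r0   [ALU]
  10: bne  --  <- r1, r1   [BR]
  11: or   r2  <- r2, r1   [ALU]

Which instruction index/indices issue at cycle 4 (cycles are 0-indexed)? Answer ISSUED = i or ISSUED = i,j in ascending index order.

ISSUED = 6

0. mulh.MUL @i0  | RAW r2
1. or.ALU xor.ALU @i1&i2  | pair
2. blt.BR and.ALU @i3&i4  | pair
3. st.MEM @i5  | no-port MEM/BR
4. beq.BR @i6  | no-port BR/BR
5. blt.BR xor.ALU @i7&i8  | pair
6. add.ALU bne.BR @i9&i10  | pair
7. or.ALU @i11  | tail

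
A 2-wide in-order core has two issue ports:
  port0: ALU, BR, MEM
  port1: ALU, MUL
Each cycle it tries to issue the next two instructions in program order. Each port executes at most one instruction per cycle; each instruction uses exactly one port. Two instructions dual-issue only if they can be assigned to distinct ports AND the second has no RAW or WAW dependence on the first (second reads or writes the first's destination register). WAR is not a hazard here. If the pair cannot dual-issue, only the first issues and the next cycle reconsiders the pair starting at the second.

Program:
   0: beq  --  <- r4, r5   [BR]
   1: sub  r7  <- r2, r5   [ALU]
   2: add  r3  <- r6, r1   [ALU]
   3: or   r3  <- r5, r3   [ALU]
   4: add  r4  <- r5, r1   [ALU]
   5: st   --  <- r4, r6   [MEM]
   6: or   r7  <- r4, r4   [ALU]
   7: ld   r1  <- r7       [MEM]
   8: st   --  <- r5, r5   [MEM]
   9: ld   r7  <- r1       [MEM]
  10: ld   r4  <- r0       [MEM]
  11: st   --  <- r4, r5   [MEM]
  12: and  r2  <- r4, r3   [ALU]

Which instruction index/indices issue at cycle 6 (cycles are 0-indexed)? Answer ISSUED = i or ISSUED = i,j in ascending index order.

  cy0 -> i0+i1 (beq.BR;sub.ALU) dual
  cy1 -> i2 (add.ALU) RAW+WAW r3
  cy2 -> i3+i4 (or.ALU;add.ALU) dual
  cy3 -> i5+i6 (st.MEM;or.ALU) dual
  cy4 -> i7 (ld.MEM) no-port MEM/MEM
  cy5 -> i8 (st.MEM) no-port MEM/MEM
  cy6 -> i9 (ld.MEM) no-port MEM/MEM
  cy7 -> i10 (ld.MEM) no-port MEM/MEM
  cy8 -> i11+i12 (st.MEM;and.ALU) dual

ISSUED = 9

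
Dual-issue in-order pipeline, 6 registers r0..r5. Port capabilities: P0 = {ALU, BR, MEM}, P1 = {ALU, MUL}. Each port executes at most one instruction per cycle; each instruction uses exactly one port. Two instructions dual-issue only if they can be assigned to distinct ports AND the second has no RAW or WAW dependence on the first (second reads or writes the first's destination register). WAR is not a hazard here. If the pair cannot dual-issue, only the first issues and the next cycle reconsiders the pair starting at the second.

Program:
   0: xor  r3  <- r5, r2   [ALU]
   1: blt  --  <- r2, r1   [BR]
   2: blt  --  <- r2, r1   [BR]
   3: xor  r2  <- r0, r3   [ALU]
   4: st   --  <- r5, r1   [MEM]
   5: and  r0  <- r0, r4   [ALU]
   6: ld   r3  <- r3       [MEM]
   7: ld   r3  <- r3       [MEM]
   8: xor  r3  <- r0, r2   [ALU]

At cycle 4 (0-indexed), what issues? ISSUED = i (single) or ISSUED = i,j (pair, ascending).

ISSUED = 7

#0 head=0: xor.ALU/blt.BR i0/i1 dual
#1 head=2: blt.BR/xor.ALU i2/i3 dual
#2 head=4: st.MEM/and.ALU i4/i5 dual
#3 head=6: ld.MEM i6 no-port MEM/MEM
#4 head=7: ld.MEM i7 WAW r3
#5 head=8: xor.ALU i8 tail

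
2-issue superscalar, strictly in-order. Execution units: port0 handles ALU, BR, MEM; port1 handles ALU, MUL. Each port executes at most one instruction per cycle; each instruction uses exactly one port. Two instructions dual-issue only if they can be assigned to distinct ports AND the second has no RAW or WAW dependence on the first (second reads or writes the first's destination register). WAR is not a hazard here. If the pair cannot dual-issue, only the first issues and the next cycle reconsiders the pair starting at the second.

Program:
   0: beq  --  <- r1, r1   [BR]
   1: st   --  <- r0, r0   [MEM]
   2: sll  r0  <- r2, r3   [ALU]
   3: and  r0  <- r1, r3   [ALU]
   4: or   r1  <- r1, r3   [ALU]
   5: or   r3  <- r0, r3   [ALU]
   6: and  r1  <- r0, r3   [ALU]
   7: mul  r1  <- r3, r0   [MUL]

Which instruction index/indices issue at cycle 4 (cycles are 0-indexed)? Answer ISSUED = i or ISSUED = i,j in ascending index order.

ISSUED = 6

#0 head=0: beq.BR i0 no-port BR/MEM
#1 head=1: st.MEM+sll.ALU i1,i2 dual
#2 head=3: and.ALU+or.ALU i3,i4 dual
#3 head=5: or.ALU i5 RAW r3
#4 head=6: and.ALU i6 WAW r1
#5 head=7: mul.MUL i7 tail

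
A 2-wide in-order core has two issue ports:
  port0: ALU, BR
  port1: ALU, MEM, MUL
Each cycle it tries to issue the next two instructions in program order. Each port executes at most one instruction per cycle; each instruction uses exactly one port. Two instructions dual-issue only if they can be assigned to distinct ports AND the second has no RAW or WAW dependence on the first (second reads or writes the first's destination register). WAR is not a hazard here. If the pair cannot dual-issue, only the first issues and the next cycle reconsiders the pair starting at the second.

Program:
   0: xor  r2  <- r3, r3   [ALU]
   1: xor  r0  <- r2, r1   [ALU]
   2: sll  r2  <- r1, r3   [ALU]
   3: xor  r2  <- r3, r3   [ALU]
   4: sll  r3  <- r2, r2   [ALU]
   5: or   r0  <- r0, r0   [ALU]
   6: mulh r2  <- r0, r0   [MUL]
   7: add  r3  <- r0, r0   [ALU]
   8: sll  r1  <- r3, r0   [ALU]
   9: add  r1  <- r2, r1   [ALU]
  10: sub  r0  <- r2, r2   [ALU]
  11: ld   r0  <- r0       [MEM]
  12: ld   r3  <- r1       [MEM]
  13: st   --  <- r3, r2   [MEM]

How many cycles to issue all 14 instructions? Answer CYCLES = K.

c0: i0 xor  RAW r2
c1: i1&i2 xor sll  dual
c2: i3 xor  RAW r2
c3: i4&i5 sll or  dual
c4: i6&i7 mulh add  dual
c5: i8 sll  RAW+WAW r1
c6: i9&i10 add sub  dual
c7: i11 ld  no-port MEM/MEM
c8: i12 ld  no-port MEM/MEM
c9: i13 st  tail

CYCLES = 10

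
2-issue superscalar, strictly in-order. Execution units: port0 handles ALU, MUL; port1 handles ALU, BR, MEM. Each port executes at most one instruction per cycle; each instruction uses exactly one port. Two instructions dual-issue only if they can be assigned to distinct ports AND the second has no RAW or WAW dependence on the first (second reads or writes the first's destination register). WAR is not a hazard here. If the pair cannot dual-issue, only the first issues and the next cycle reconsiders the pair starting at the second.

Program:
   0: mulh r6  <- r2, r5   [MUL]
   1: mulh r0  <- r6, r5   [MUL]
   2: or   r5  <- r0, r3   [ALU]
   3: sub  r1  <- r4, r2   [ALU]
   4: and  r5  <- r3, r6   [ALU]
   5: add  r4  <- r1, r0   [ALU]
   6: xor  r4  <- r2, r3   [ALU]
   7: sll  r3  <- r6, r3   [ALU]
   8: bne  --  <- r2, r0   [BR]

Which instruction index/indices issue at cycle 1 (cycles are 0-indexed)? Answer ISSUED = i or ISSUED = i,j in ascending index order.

#0 head=0: mulh i0 no-port MUL/MUL
#1 head=1: mulh i1 RAW r0
#2 head=2: or;sub i2&i3 dual
#3 head=4: and;add i4&i5 dual
#4 head=6: xor;sll i6&i7 dual
#5 head=8: bne i8 tail

ISSUED = 1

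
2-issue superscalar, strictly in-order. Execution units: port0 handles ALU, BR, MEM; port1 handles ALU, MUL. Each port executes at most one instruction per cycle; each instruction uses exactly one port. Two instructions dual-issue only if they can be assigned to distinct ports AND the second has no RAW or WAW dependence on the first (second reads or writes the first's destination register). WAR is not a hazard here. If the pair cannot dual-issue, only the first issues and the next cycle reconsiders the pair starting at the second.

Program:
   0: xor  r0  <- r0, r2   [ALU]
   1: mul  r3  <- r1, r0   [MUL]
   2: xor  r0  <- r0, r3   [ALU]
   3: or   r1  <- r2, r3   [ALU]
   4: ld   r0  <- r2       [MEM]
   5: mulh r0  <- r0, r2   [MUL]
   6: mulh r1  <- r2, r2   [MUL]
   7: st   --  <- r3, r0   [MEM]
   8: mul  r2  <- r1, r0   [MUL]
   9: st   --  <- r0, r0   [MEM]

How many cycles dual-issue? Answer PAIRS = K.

PAIRS = 3

c0: i0 xor.ALU  RAW r0
c1: i1 mul.MUL  RAW r3
c2: i2&i3 xor.ALU+or.ALU  pair
c3: i4 ld.MEM  RAW+WAW r0
c4: i5 mulh.MUL  no-port MUL/MUL
c5: i6&i7 mulh.MUL+st.MEM  pair
c6: i8&i9 mul.MUL+st.MEM  pair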